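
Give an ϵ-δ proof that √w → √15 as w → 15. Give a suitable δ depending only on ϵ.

Suppose ϵ > 0. We want δ > 0 such that 0 < |w − 15| < δ implies |√w − √15| < ϵ.
Rationalise: √w − √15 = (w − 15)/(√w + √15), so |√w − √15| = |w − 15|/(√w + √15).
Restrict δ ≤ 15 so that |w − 15| < 15 forces w > 0, and then √w + √15 > √15.
Hence |√w − √15| < |w − 15|/√15, which is < ϵ once |w − 15| < √15·ϵ.
Take δ = min(15, √15·ϵ). If 0 < |w − 15| < δ then w > 0 and |√w − √15| < |w − 15|/√15 < ϵ.

δ = min(15, √15·ϵ)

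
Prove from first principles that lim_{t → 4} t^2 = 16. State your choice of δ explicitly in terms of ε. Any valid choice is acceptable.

δ = min(2, ε/10)

Suppose ε > 0. We seek δ > 0 with 0 < |t − 4| < δ ⇒ |t^2 − 16| < ε.
Factor: t^2 − 16 = (t − 4)(t + 4), so |t^2 − 16| = |t − 4|·|t + 4|.
Impose δ ≤ 2 so that |t| < 6; then |t + 4| ≤ 10.
Hence |t^2 − 16| ≤ 10|t − 4|, which is < ε once |t − 4| < ε/10.
Take δ = min(2, ε/10). If 0 < |t − 4| < δ then both bounds hold and |t^2 − 16| ≤ 10|t − 4| < 10·(ε/10) = ε.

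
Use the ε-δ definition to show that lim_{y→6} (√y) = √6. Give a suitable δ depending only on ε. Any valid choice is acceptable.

Suppose ε > 0. We want δ > 0 such that 0 < |y − 6| < δ implies |√y − √6| < ε.
Multiplying by the conjugate, |√y − √6| = |y − 6|/(√y + √6).
Restrict δ ≤ 6 so that |y − 6| < 6 forces y > 0, and then √y + √6 > √6.
Hence |√y − √6| < |y − 6|/√6, which is < ε once |y − 6| < √6·ε.
Take δ = min(6, √6·ε). If 0 < |y − 6| < δ then y > 0 and |√y − √6| < |y − 6|/√6 < ε.

δ = min(6, √6·ε)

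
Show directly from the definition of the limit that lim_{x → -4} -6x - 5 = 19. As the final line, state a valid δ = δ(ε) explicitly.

Fix ε > 0. We need δ > 0 so that 0 < |x + 4| < δ implies |(-6x - 5) − 19| < ε.
Since (-6x - 5) − 19 = -6(x + 4), we have |(-6x - 5) − 19| = 6|x + 4|.
So 6|x + 4| < ε exactly when |x + 4| < ε/6.
Choosing δ = ε/6 gives |(-6x - 5) − 19| = 6|x + 4| < ε whenever |x + 4| < δ.

δ = ε/6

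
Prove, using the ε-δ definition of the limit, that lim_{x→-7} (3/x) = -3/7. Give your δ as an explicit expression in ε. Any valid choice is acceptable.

δ = min(7/2, (49/6)ε)

Fix ε > 0. We seek δ > 0 such that 0 < |x + 7| < δ implies |3/x + 3/7| < ε.
|3/x + 3/7| = 3·|-7 − x|/(7·|x|) = 3|x + 7|/(7|x|).
Restrict δ ≤ 7/2. Then |x + 7| < 7/2 gives |x| > 7/2, so 7|x| > 49/2.
Then |3/x + 3/7| < 3|x + 7|/(49/2), which is < ε when |x + 7| < (49/6)ε.
Take δ = min(7/2, (49/6)ε). Then 0 < |x + 7| < δ gives both |x + 7| < 7/2 and |x + 7| < (49/6)ε, so |3/x + 3/7| < ε.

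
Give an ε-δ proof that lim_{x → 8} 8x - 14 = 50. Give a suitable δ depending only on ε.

δ = ε/8

Let ε > 0. We need δ > 0 so that 0 < |x − 8| < δ implies |(8x - 14) − 50| < ε.
|(8x - 14) − 50| = |8x - 64| = 8|x − 8|.
Thus it suffices that |x − 8| < ε/8.
Choosing δ = ε/8 gives |(8x - 14) − 50| = 8|x − 8| < ε whenever |x − 8| < δ.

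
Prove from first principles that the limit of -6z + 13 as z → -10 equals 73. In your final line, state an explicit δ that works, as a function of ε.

Fix ε > 0. We need δ > 0 so that 0 < |z + 10| < δ implies |(-6z + 13) − 73| < ε.
Since (-6z + 13) − 73 = -6(z + 10), we have |(-6z + 13) − 73| = 6|z + 10|.
So 6|z + 10| < ε exactly when |z + 10| < ε/6.
Take δ = ε/6. If 0 < |z + 10| < δ then |(-6z + 13) − 73| = 6|z + 10| < 6·(ε/6) = ε.

δ = ε/6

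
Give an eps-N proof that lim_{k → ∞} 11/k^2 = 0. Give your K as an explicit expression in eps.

K = (11/eps)^{1/2}

Let eps > 0. For k ≥ 1, |11/k^2 − 0| = 11/k^2.
11/k^2 < eps ⇔ k^2 > 11/eps ⇔ k > (11/eps)^{1/2}.
Take K = (11/eps)^{1/2}. Then k > K implies 11/k^2 < eps.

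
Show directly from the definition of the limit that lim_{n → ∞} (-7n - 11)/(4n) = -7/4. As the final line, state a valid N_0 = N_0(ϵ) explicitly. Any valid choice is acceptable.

N_0 = (11/4)/ϵ

Suppose ϵ > 0. For n ≥ 1, |(-7n - 11)/(4n) + 7/4| = |-44|/(4(4n)) = 44/(4(4n)).
Since 4n ≥ 4n for n ≥ 1, this is ≤ 44/(4·4n) = (11/4)/n.
So |(-7n - 11)/(4n) + 7/4| < ϵ whenever n > (11/4)/ϵ.
Take N_0 = (11/4)/ϵ. If n > N_0 then |(-7n - 11)/(4n) + 7/4| ≤ (11/4)/n < ϵ.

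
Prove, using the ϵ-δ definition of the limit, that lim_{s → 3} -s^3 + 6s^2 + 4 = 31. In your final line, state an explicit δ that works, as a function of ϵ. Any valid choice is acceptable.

δ = min(1, ϵ/37)

Suppose ϵ > 0. We want δ > 0 such that 0 < |s − 3| < δ implies |(-s^3 + 6s^2 + 4) − 31| < ϵ.
(-s^3 + 6s^2 + 4) − 31 = -s^3 + 6s^2 - 27 = (s − 3)(-s^2 + 3s + 9).
So |(-s^3 + 6s^2 + 4) − 31| = |s − 3|·|-s^2 + 3s + 9|.
Assume first that |s − 3| < 1, so |s| < 4. Then |-s^2 + 3s + 9| ≤ 4^2 + 3·4 + 9 = 37.
Hence |(-s^3 + 6s^2 + 4) − 31| ≤ 37|s − 3| < ϵ provided |s − 3| < ϵ/37.
Take δ = min(1, ϵ/37). Then 0 < |s − 3| < δ gives both |s − 3| < 1 and |s − 3| < ϵ/37, so |(-s^3 + 6s^2 + 4) − 31| < ϵ.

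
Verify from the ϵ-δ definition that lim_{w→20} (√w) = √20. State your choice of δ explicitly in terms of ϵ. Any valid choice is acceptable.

δ = min(20, √20·ϵ)

Let ϵ > 0 be given. We want δ > 0 such that 0 < |w − 20| < δ implies |√w − √20| < ϵ.
Rationalise: √w − √20 = (w − 20)/(√w + √20), so |√w − √20| = |w − 20|/(√w + √20).
Restrict δ ≤ 20 so that |w − 20| < 20 forces w > 0, and then √w + √20 > √20.
Hence |√w − √20| < |w − 20|/√20, which is < ϵ once |w − 20| < √20·ϵ.
Take δ = min(20, √20·ϵ). If 0 < |w − 20| < δ then w > 0 and |√w − √20| < |w − 20|/√20 < ϵ.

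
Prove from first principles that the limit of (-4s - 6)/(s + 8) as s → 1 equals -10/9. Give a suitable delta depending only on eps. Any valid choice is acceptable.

Fix eps > 0. We want delta > 0 with 0 < |s − 1| < delta ⇒ |(-4s - 6)/(s + 8) + 10/9| < eps.
Combining over a common denominator, (-4s - 6)/(s + 8) + 10/9 = [(-4s - 6)·9 − (-10)·(s + 8)] / [9·(s + 8)] = -26(s − 1) / (9(s + 8)).
So |(-4s - 6)/(s + 8) + 10/9| = 26|s − 1| / (9·|s + 8|).
Require delta ≤ 9/2, so |s + 8| ≥ |9| − |s − 1| > 9 − 9/2 = 9/2.
Hence |(-4s - 6)/(s + 8) + 10/9| < 26|s − 1|/(9·(9/2)) = (52/81)|s − 1|, which is < eps once |s − 1| < (81/52)eps.
Take delta = min(9/2, (81/52)eps). Then 0 < |s − 1| < delta forces both bounds, so |(-4s - 6)/(s + 8) + 10/9| < eps.

delta = min(9/2, (81/52)eps)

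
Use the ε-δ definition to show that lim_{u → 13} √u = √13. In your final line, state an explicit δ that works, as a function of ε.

δ = min(13, √13·ε)

Fix ε > 0. We want δ > 0 such that 0 < |u − 13| < δ implies |√u − √13| < ε.
Multiplying by the conjugate, |√u − √13| = |u − 13|/(√u + √13).
Restrict δ ≤ 13 so that |u − 13| < 13 forces u > 0, and then √u + √13 > √13.
Hence |√u − √13| < |u − 13|/√13, which is < ε once |u − 13| < √13·ε.
Take δ = min(13, √13·ε). If 0 < |u − 13| < δ then u > 0 and |√u − √13| < |u − 13|/√13 < ε.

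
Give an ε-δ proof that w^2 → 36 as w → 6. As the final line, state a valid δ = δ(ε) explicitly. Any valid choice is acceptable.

Let ε > 0. We seek δ > 0 with 0 < |w − 6| < δ ⇒ |w^2 − 36| < ε.
Factor: w^2 − 36 = (w − 6)(w + 6), so |w^2 − 36| = |w − 6|·|w + 6|.
Impose δ ≤ 2 so that |w| < 8; then |w + 6| ≤ 14.
Hence |w^2 − 36| ≤ 14|w − 6|, which is < ε once |w − 6| < ε/14.
Take δ = min(2, ε/14). If 0 < |w − 6| < δ then both bounds hold and |w^2 − 36| ≤ 14|w − 6| < 14·(ε/14) = ε.

δ = min(2, ε/14)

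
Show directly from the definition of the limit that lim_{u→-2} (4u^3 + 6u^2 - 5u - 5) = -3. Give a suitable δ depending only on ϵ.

Fix ϵ > 0. We want δ > 0 such that 0 < |u + 2| < δ implies |(4u^3 + 6u^2 - 5u - 5) + 3| < ϵ.
(4u^3 + 6u^2 - 5u - 5) + 3 = 4u^3 + 6u^2 - 5u - 2 = (u + 2)(4u^2 - 2u - 1).
So |(4u^3 + 6u^2 - 5u - 5) + 3| = |u + 2|·|4u^2 - 2u - 1|.
Require δ ≤ 2. Then |u + 2| < 2 gives |u| < 4, and by the triangle inequality |4u^2 - 2u - 1| ≤ 4·4^2 + 2·4 + 1 = 73.
Hence |(4u^3 + 6u^2 - 5u - 5) + 3| ≤ 73|u + 2| < ϵ provided |u + 2| < ϵ/73.
Choosing δ = min(2, ϵ/73) ensures both conditions, hence |(4u^3 + 6u^2 - 5u - 5) + 3| < ϵ.

δ = min(2, ϵ/73)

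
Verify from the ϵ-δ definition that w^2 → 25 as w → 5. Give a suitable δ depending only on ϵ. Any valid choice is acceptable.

Suppose ϵ > 0. We seek δ > 0 with 0 < |w − 5| < δ ⇒ |w^2 − 25| < ϵ.
Factor: w^2 − 25 = (w − 5)(w + 5), so |w^2 − 25| = |w − 5|·|w + 5|.
Impose δ ≤ 1 so that |w| < 6; then |w + 5| ≤ 11.
Hence |w^2 − 25| ≤ 11|w − 5|, which is < ϵ once |w − 5| < ϵ/11.
Take δ = min(1, ϵ/11). If 0 < |w − 5| < δ then both bounds hold and |w^2 − 25| ≤ 11|w − 5| < 11·(ϵ/11) = ϵ.

δ = min(1, ϵ/11)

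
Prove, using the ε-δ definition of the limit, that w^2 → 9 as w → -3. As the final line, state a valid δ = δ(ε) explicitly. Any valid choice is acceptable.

δ = min(2, ε/8)

Let ε > 0 be given. We seek δ > 0 with 0 < |w + 3| < δ ⇒ |w^2 − 9| < ε.
Factor: w^2 − 9 = (w + 3)(w - 3), so |w^2 − 9| = |w + 3|·|w - 3|.
Impose δ ≤ 2 so that |w| < 5; then |w - 3| ≤ 8.
Hence |w^2 − 9| ≤ 8|w + 3|, which is < ε once |w + 3| < ε/8.
Take δ = min(2, ε/8). If 0 < |w + 3| < δ then both bounds hold and |w^2 − 9| ≤ 8|w + 3| < 8·(ε/8) = ε.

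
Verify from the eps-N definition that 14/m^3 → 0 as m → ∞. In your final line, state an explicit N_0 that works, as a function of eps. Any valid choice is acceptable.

Suppose eps > 0. For m ≥ 1, |14/m^3 − 0| = 14/m^3.
14/m^3 < eps ⇔ m^3 > 14/eps ⇔ m > (14/eps)^{1/3}.
Take N_0 = (14/eps)^{1/3}. Then m > N_0 implies 14/m^3 < eps.

N_0 = (14/eps)^{1/3}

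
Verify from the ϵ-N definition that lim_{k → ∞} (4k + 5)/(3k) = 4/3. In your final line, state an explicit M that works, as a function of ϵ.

M = (5/3)/ϵ

Suppose ϵ > 0. For k ≥ 1, |(4k + 5)/(3k) − (4/3)| = |15|/(3(3k)) = 15/(3(3k)).
Since 3k ≥ 3k for k ≥ 1, this is ≤ 15/(3·3k) = (5/3)/k.
So |(4k + 5)/(3k) − (4/3)| < ϵ whenever k > (5/3)/ϵ.
Take M = (5/3)/ϵ. If k > M then |(4k + 5)/(3k) − (4/3)| ≤ (5/3)/k < ϵ.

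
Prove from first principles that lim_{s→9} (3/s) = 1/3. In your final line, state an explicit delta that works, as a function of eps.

Let eps > 0 be given. We seek delta > 0 such that 0 < |s − 9| < delta implies |3/s − (1/3)| < eps.
|3/s − (1/3)| = 3·|9 − s|/(9·|s|) = 3|s − 9|/(9|s|).
Restrict delta ≤ 9/2. Then |s − 9| < 9/2 gives |s| > 9/2, so 9|s| > 81/2.
Then |3/s − (1/3)| < 3|s − 9|/(81/2), which is < eps when |s − 9| < (27/2)eps.
Take delta = min(9/2, (27/2)eps). Then 0 < |s − 9| < delta gives both |s − 9| < 9/2 and |s − 9| < (27/2)eps, so |3/s − (1/3)| < eps.

delta = min(9/2, (27/2)eps)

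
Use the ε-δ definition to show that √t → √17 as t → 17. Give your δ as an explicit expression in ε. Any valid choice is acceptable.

δ = min(17, √17·ε)

Fix ε > 0. We want δ > 0 such that 0 < |t − 17| < δ implies |√t − √17| < ε.
Multiplying by the conjugate, |√t − √17| = |t − 17|/(√t + √17).
Restrict δ ≤ 17 so that |t − 17| < 17 forces t > 0, and then √t + √17 > √17.
Hence |√t − √17| < |t − 17|/√17, which is < ε once |t − 17| < √17·ε.
Take δ = min(17, √17·ε). If 0 < |t − 17| < δ then t > 0 and |√t − √17| < |t − 17|/√17 < ε.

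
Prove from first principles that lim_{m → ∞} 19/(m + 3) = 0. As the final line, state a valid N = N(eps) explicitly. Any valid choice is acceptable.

N = 19/eps

Fix eps > 0. For m ≥ 1, |19/(m + 3) − 0| = 19/(m + 3) ≤ 19/m.
We need 19/m < eps, i.e. m > 19/eps.
Take N = 19/eps. If m > N then |19/(m + 3)| ≤ 19/m < eps.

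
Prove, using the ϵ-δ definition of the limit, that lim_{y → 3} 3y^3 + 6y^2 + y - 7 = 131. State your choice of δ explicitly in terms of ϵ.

Fix ϵ > 0. We want δ > 0 such that 0 < |y − 3| < δ implies |(3y^3 + 6y^2 + y - 7) − 131| < ϵ.
(3y^3 + 6y^2 + y - 7) − 131 = 3y^3 + 6y^2 + y - 138 = (y − 3)(3y^2 + 15y + 46).
So |(3y^3 + 6y^2 + y - 7) − 131| = |y − 3|·|3y^2 + 15y + 46|.
Require δ ≤ 2. Then |y − 3| < 2 gives |y| < 5, and by the triangle inequality |3y^2 + 15y + 46| ≤ 3·5^2 + 15·5 + 46 = 196.
Hence |(3y^3 + 6y^2 + y - 7) − 131| ≤ 196|y − 3| < ϵ provided |y − 3| < ϵ/196.
Choosing δ = min(2, ϵ/196) ensures both conditions, hence |(3y^3 + 6y^2 + y - 7) − 131| < ϵ.

δ = min(2, ϵ/196)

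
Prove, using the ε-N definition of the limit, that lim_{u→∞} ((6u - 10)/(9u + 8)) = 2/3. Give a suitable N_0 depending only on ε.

N_0 = (46/27)/ε

Let ε > 0 be given. We seek N_0 > 0 such that u > N_0 implies |(6u - 10)/(9u + 8) − (2/3)| < ε.
(6u - 10)/(9u + 8) − (2/3) = (9(6u - 10) − 6(9u + 8)) / (9(9u + 8)) = -138/(9(9u + 8)).
For u > 0 we have 9u + 8 > 9u, so |(6u - 10)/(9u + 8) − (2/3)| = 138/(9(9u + 8)) < 138/(9·9u) = (46/27)/u.
Thus |(6u - 10)/(9u + 8) − (2/3)| < ε whenever u > (46/27)/ε.
Take N_0 = (46/27)/ε. If u > N_0 then |(6u - 10)/(9u + 8) − (2/3)| < (46/27)/u < ε.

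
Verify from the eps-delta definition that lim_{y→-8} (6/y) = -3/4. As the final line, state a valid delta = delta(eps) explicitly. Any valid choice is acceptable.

delta = min(4, (16/3)eps)

Fix eps > 0. We seek delta > 0 such that 0 < |y + 8| < delta implies |6/y + 3/4| < eps.
|6/y + 3/4| = 6·|-8 − y|/(8·|y|) = 6|y + 8|/(8|y|).
Require delta ≤ 4 so that |y| > 8 − 4 = 4, hence 8|y| > 32.
Then |6/y + 3/4| < 6|y + 8|/32, which is < eps when |y + 8| < (16/3)eps.
Take delta = min(4, (16/3)eps). Then 0 < |y + 8| < delta gives both |y + 8| < 4 and |y + 8| < (16/3)eps, so |6/y + 3/4| < eps.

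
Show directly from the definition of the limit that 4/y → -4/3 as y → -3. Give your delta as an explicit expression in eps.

Suppose eps > 0. We seek delta > 0 such that 0 < |y + 3| < delta implies |4/y + 4/3| < eps.
|4/y + 4/3| = 4·|-3 − y|/(3·|y|) = 4|y + 3|/(3|y|).
Restrict delta ≤ 3/2. Then |y + 3| < 3/2 gives |y| > 3/2, so 3|y| > 9/2.
Then |4/y + 4/3| < 4|y + 3|/(9/2), which is < eps when |y + 3| < (9/8)eps.
Take delta = min(3/2, (9/8)eps). Then 0 < |y + 3| < delta gives both |y + 3| < 3/2 and |y + 3| < (9/8)eps, so |4/y + 4/3| < eps.

delta = min(3/2, (9/8)eps)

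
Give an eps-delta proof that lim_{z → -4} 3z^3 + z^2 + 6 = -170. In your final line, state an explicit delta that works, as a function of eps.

Let eps > 0. We want delta > 0 such that 0 < |z + 4| < delta implies |(3z^3 + z^2 + 6) + 170| < eps.
(3z^3 + z^2 + 6) + 170 = 3z^3 + z^2 + 176 = (z + 4)(3z^2 - 11z + 44).
So |(3z^3 + z^2 + 6) + 170| = |z + 4|·|3z^2 - 11z + 44|.
Assume first that |z + 4| < 1, so |z| < 5. Then |3z^2 - 11z + 44| ≤ 3·5^2 + 11·5 + 44 = 174.
Hence |(3z^3 + z^2 + 6) + 170| ≤ 174|z + 4| < eps provided |z + 4| < eps/174.
Choosing delta = min(1, eps/174) ensures both conditions, hence |(3z^3 + z^2 + 6) + 170| < eps.

delta = min(1, eps/174)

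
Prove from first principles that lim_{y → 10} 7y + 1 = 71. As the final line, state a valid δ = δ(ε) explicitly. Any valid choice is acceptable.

Let ε > 0. We need δ > 0 so that 0 < |y − 10| < δ implies |(7y + 1) − 71| < ε.
|(7y + 1) − 71| = |7y - 70| = 7|y − 10|.
So 7|y − 10| < ε exactly when |y − 10| < ε/7.
Take δ = ε/7. If 0 < |y − 10| < δ then |(7y + 1) − 71| = 7|y − 10| < 7·(ε/7) = ε.

δ = ε/7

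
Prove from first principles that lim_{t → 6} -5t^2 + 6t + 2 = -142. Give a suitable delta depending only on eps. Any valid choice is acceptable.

Suppose eps > 0. We want delta > 0 such that 0 < |t − 6| < delta implies |(-5t^2 + 6t + 2) + 142| < eps.
(-5t^2 + 6t + 2) + 142 = -5t^2 + 6t + 144 = (t − 6)(-5t - 24).
So |(-5t^2 + 6t + 2) + 142| = |t − 6|·|-5t - 24|.
Require delta ≤ 1. Then |t − 6| < 1 gives |t| < 7, and by the triangle inequality |-5t - 24| ≤ 5·7 + 24 = 59.
Hence |(-5t^2 + 6t + 2) + 142| ≤ 59|t − 6| < eps provided |t − 6| < eps/59.
Choosing delta = min(1, eps/59) ensures both conditions, hence |(-5t^2 + 6t + 2) + 142| < eps.

delta = min(1, eps/59)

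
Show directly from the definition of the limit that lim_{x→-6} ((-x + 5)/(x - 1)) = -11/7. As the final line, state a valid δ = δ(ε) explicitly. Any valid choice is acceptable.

Suppose ε > 0. We want δ > 0 with 0 < |x + 6| < δ ⇒ |(-x + 5)/(x - 1) + 11/7| < ε.
Combining over a common denominator, (-x + 5)/(x - 1) + 11/7 = [(-x + 5)·(-7) − 11·(x - 1)] / [(-7)·(x - 1)] = -4(x + 6) / ((-7)(x - 1)).
So |(-x + 5)/(x - 1) + 11/7| = 4|x + 6| / (7·|x − 1|).
Restrict δ ≤ 7/2. Then |x + 6| < 7/2 gives |x − 1| = |(x + 6) + (-7)| ≥ 7 − 7/2 = 7/2.
Hence |(-x + 5)/(x - 1) + 11/7| < 4|x + 6|/(7·(7/2)) = (8/49)|x + 6|, which is < ε once |x + 6| < (49/8)ε.
Take δ = min(7/2, (49/8)ε). Then 0 < |x + 6| < δ forces both bounds, so |(-x + 5)/(x - 1) + 11/7| < ε.

δ = min(7/2, (49/8)ε)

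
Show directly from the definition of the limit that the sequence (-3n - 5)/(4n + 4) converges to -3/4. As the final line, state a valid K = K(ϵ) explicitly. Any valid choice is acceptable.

K = (1/2)/ϵ

Fix ϵ > 0. For n ≥ 1, |(-3n - 5)/(4n + 4) + 3/4| = |-8|/(4(4n + 4)) = 8/(4(4n + 4)).
Since 4n + 4 ≥ 4n for n ≥ 1, this is ≤ 8/(4·4n) = (1/2)/n.
So |(-3n - 5)/(4n + 4) + 3/4| < ϵ whenever n > (1/2)/ϵ.
Take K = (1/2)/ϵ. If n > K then |(-3n - 5)/(4n + 4) + 3/4| ≤ (1/2)/n < ϵ.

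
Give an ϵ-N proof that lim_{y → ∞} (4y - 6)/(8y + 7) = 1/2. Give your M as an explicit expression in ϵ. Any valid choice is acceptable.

M = (19/16)/ϵ

Fix ϵ > 0. We seek M > 0 such that y > M implies |(4y - 6)/(8y + 7) − (1/2)| < ϵ.
(4y - 6)/(8y + 7) − (1/2) = (8(4y - 6) − 4(8y + 7)) / (8(8y + 7)) = -76/(8(8y + 7)).
For y > 0 we have 8y + 7 > 8y, so |(4y - 6)/(8y + 7) − (1/2)| = 76/(8(8y + 7)) < 76/(8·8y) = (19/16)/y.
Thus |(4y - 6)/(8y + 7) − (1/2)| < ϵ whenever y > (19/16)/ϵ.
Take M = (19/16)/ϵ. If y > M then |(4y - 6)/(8y + 7) − (1/2)| < (19/16)/y < ϵ.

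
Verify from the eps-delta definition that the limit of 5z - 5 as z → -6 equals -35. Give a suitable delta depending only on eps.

delta = eps/5

Let eps > 0 be given. We need delta > 0 so that 0 < |z + 6| < delta implies |(5z - 5) + 35| < eps.
|(5z - 5) + 35| = |5z + 30| = 5|z + 6|.
So 5|z + 6| < eps exactly when |z + 6| < eps/5.
Take delta = eps/5. If 0 < |z + 6| < delta then |(5z - 5) + 35| = 5|z + 6| < 5·(eps/5) = eps.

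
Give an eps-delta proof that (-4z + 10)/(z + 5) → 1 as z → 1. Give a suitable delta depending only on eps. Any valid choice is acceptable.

delta = min(3, (3/5)eps)

Suppose eps > 0. We want delta > 0 with 0 < |z − 1| < delta ⇒ |(-4z + 10)/(z + 5) − 1| < eps.
Combining over a common denominator, (-4z + 10)/(z + 5) − 1 = [(-4z + 10)·6 − 6·(z + 5)] / [6·(z + 5)] = -30(z − 1) / (6(z + 5)).
So |(-4z + 10)/(z + 5) − 1| = 30|z − 1| / (6·|z + 5|).
Require delta ≤ 3, so |z + 5| ≥ |6| − |z − 1| > 6 − 3 = 3.
Hence |(-4z + 10)/(z + 5) − 1| < 30|z − 1|/(6·3) = (5/3)|z − 1|, which is < eps once |z − 1| < (3/5)eps.
Take delta = min(3, (3/5)eps). Then 0 < |z − 1| < delta forces both bounds, so |(-4z + 10)/(z + 5) − 1| < eps.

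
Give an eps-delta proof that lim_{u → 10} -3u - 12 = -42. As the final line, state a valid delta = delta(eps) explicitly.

delta = eps/3

Let eps > 0. We need delta > 0 so that 0 < |u − 10| < delta implies |(-3u - 12) + 42| < eps.
|(-3u - 12) + 42| = |-3u + 30| = 3|u − 10|.
So 3|u − 10| < eps exactly when |u − 10| < eps/3.
Choosing delta = eps/3 gives |(-3u - 12) + 42| = 3|u − 10| < eps whenever |u − 10| < delta.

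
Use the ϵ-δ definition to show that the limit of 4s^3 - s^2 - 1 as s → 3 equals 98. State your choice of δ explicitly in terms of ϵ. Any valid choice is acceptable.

Suppose ϵ > 0. We want δ > 0 such that 0 < |s − 3| < δ implies |(4s^3 - s^2 - 1) − 98| < ϵ.
(4s^3 - s^2 - 1) − 98 = 4s^3 - s^2 - 99 = (s − 3)(4s^2 + 11s + 33).
So |(4s^3 - s^2 - 1) − 98| = |s − 3|·|4s^2 + 11s + 33|.
Require δ ≤ 2. Then |s − 3| < 2 gives |s| < 5, and by the triangle inequality |4s^2 + 11s + 33| ≤ 4·5^2 + 11·5 + 33 = 188.
Hence |(4s^3 - s^2 - 1) − 98| ≤ 188|s − 3| < ϵ provided |s − 3| < ϵ/188.
Choosing δ = min(2, ϵ/188) ensures both conditions, hence |(4s^3 - s^2 - 1) − 98| < ϵ.

δ = min(2, ϵ/188)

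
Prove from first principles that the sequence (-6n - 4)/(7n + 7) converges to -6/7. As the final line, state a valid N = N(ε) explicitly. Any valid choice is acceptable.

N = (2/7)/ε

Let ε > 0 be given. For n ≥ 1, |(-6n - 4)/(7n + 7) + 6/7| = |14|/(7(7n + 7)) = 14/(7(7n + 7)).
Since 7n + 7 ≥ 7n for n ≥ 1, this is ≤ 14/(7·7n) = (2/7)/n.
So |(-6n - 4)/(7n + 7) + 6/7| < ε whenever n > (2/7)/ε.
Take N = (2/7)/ε. If n > N then |(-6n - 4)/(7n + 7) + 6/7| ≤ (2/7)/n < ε.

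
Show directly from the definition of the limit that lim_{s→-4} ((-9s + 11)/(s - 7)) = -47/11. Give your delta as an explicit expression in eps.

delta = min(11/2, (121/104)eps)

Suppose eps > 0. We want delta > 0 with 0 < |s + 4| < delta ⇒ |(-9s + 11)/(s - 7) + 47/11| < eps.
Combining over a common denominator, (-9s + 11)/(s - 7) + 47/11 = [(-9s + 11)·(-11) − 47·(s - 7)] / [(-11)·(s - 7)] = 52(s + 4) / ((-11)(s - 7)).
So |(-9s + 11)/(s - 7) + 47/11| = 52|s + 4| / (11·|s − 7|).
Require delta ≤ 11/2, so |s − 7| ≥ |-11| − |s + 4| > 11 − 11/2 = 11/2.
Hence |(-9s + 11)/(s - 7) + 47/11| < 52|s + 4|/(11·(11/2)) = (104/121)|s + 4|, which is < eps once |s + 4| < (121/104)eps.
Take delta = min(11/2, (121/104)eps). Then 0 < |s + 4| < delta forces both bounds, so |(-9s + 11)/(s - 7) + 47/11| < eps.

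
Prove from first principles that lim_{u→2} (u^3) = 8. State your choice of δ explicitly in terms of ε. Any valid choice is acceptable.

Let ε > 0. We seek δ > 0 with 0 < |u − 2| < δ ⇒ |u^3 − 8| < ε.
Factor: u^3 − 8 = (u − 2)(u^2 + 2u + 4), so |u^3 − 8| = |u − 2|·|u^2 + 2u + 4|.
Impose δ ≤ 2 so that |u| < 4; then |u^2 + 2u + 4| ≤ 28.
Hence |u^3 − 8| ≤ 28|u − 2|, which is < ε once |u − 2| < ε/28.
Take δ = min(2, ε/28). If 0 < |u − 2| < δ then both bounds hold and |u^3 − 8| ≤ 28|u − 2| < 28·(ε/28) = ε.

δ = min(2, ε/28)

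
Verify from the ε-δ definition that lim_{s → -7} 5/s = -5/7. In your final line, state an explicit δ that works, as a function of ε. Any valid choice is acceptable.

δ = min(7/2, (49/10)ε)

Let ε > 0. We seek δ > 0 such that 0 < |s + 7| < δ implies |5/s + 5/7| < ε.
|5/s + 5/7| = 5·|-7 − s|/(7·|s|) = 5|s + 7|/(7|s|).
Require δ ≤ 7/2 so that |s| > 7 − 7/2 = 7/2, hence 7|s| > 49/2.
Then |5/s + 5/7| < 5|s + 7|/(49/2), which is < ε when |s + 7| < (49/10)ε.
Take δ = min(7/2, (49/10)ε). Then 0 < |s + 7| < δ gives both |s + 7| < 7/2 and |s + 7| < (49/10)ε, so |5/s + 5/7| < ε.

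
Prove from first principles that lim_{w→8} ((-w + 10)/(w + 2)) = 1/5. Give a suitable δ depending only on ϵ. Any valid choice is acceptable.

δ = min(5, (25/6)ϵ)

Let ϵ > 0 be given. We want δ > 0 with 0 < |w − 8| < δ ⇒ |(-w + 10)/(w + 2) − (1/5)| < ϵ.
Combining over a common denominator, (-w + 10)/(w + 2) − (1/5) = [(-w + 10)·10 − 2·(w + 2)] / [10·(w + 2)] = -12(w − 8) / (10(w + 2)).
So |(-w + 10)/(w + 2) − (1/5)| = 12|w − 8| / (10·|w + 2|).
Require δ ≤ 5, so |w + 2| ≥ |10| − |w − 8| > 10 − 5 = 5.
Hence |(-w + 10)/(w + 2) − (1/5)| < 12|w − 8|/(10·5) = (6/25)|w − 8|, which is < ϵ once |w − 8| < (25/6)ϵ.
Take δ = min(5, (25/6)ϵ). Then 0 < |w − 8| < δ forces both bounds, so |(-w + 10)/(w + 2) − (1/5)| < ϵ.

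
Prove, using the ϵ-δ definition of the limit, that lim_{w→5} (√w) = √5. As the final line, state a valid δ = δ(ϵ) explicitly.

Let ϵ > 0. We want δ > 0 such that 0 < |w − 5| < δ implies |√w − √5| < ϵ.
Multiplying by the conjugate, |√w − √5| = |w − 5|/(√w + √5).
Restrict δ ≤ 5 so that |w − 5| < 5 forces w > 0, and then √w + √5 > √5.
Hence |√w − √5| < |w − 5|/√5, which is < ϵ once |w − 5| < √5·ϵ.
Take δ = min(5, √5·ϵ). If 0 < |w − 5| < δ then w > 0 and |√w − √5| < |w − 5|/√5 < ϵ.

δ = min(5, √5·ϵ)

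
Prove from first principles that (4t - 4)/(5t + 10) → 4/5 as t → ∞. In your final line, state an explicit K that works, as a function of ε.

K = (12/5)/ε

Let ε > 0. We seek K > 0 such that t > K implies |(4t - 4)/(5t + 10) − (4/5)| < ε.
(4t - 4)/(5t + 10) − (4/5) = (5(4t - 4) − 4(5t + 10)) / (5(5t + 10)) = -60/(5(5t + 10)).
For t > 0 we have 5t + 10 > 5t, so |(4t - 4)/(5t + 10) − (4/5)| = 60/(5(5t + 10)) < 60/(5·5t) = (12/5)/t.
Thus |(4t - 4)/(5t + 10) − (4/5)| < ε whenever t > (12/5)/ε.
Take K = (12/5)/ε. If t > K then |(4t - 4)/(5t + 10) − (4/5)| < (12/5)/t < ε.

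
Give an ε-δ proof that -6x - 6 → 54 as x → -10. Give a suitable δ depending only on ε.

δ = ε/6

Let ε > 0 be given. We need δ > 0 so that 0 < |x + 10| < δ implies |(-6x - 6) − 54| < ε.
|(-6x - 6) − 54| = |-6x - 60| = 6|x + 10|.
So 6|x + 10| < ε exactly when |x + 10| < ε/6.
Choosing δ = ε/6 gives |(-6x - 6) − 54| = 6|x + 10| < ε whenever |x + 10| < δ.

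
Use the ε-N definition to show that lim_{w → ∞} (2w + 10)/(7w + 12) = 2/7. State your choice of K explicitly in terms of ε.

K = (46/49)/ε

Fix ε > 0. We seek K > 0 such that w > K implies |(2w + 10)/(7w + 12) − (2/7)| < ε.
(2w + 10)/(7w + 12) − (2/7) = (7(2w + 10) − 2(7w + 12)) / (7(7w + 12)) = 46/(7(7w + 12)).
For w > 0 we have 7w + 12 > 7w, so |(2w + 10)/(7w + 12) − (2/7)| = 46/(7(7w + 12)) < 46/(7·7w) = (46/49)/w.
Thus |(2w + 10)/(7w + 12) − (2/7)| < ε whenever w > (46/49)/ε.
Take K = (46/49)/ε. If w > K then |(2w + 10)/(7w + 12) − (2/7)| < (46/49)/w < ε.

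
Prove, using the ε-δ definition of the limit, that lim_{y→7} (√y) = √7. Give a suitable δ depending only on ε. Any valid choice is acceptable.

δ = min(7, √7·ε)

Let ε > 0 be given. We want δ > 0 such that 0 < |y − 7| < δ implies |√y − √7| < ε.
Rationalise: √y − √7 = (y − 7)/(√y + √7), so |√y − √7| = |y − 7|/(√y + √7).
Restrict δ ≤ 7 so that |y − 7| < 7 forces y > 0, and then √y + √7 > √7.
Hence |√y − √7| < |y − 7|/√7, which is < ε once |y − 7| < √7·ε.
Take δ = min(7, √7·ε). If 0 < |y − 7| < δ then y > 0 and |√y − √7| < |y − 7|/√7 < ε.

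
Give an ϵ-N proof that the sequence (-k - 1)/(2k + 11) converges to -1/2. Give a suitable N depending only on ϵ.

N = (9/4)/ϵ

Fix ϵ > 0. For k ≥ 1, |(-k - 1)/(2k + 11) + 1/2| = |9|/(2(2k + 11)) = 9/(2(2k + 11)).
Since 2k + 11 ≥ 2k for k ≥ 1, this is ≤ 9/(2·2k) = (9/4)/k.
So |(-k - 1)/(2k + 11) + 1/2| < ϵ whenever k > (9/4)/ϵ.
Take N = (9/4)/ϵ. If k > N then |(-k - 1)/(2k + 11) + 1/2| ≤ (9/4)/k < ϵ.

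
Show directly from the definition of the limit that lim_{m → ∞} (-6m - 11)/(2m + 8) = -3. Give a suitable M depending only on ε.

M = (13/2)/ε

Let ε > 0 be given. For m ≥ 1, |(-6m - 11)/(2m + 8) + 3| = |26|/(2(2m + 8)) = 26/(2(2m + 8)).
Since 2m + 8 ≥ 2m for m ≥ 1, this is ≤ 26/(2·2m) = (13/2)/m.
So |(-6m - 11)/(2m + 8) + 3| < ε whenever m > (13/2)/ε.
Take M = (13/2)/ε. If m > M then |(-6m - 11)/(2m + 8) + 3| ≤ (13/2)/m < ε.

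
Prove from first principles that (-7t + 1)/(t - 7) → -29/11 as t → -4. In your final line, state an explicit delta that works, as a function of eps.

delta = min(11/2, (121/96)eps)

Let eps > 0. We want delta > 0 with 0 < |t + 4| < delta ⇒ |(-7t + 1)/(t - 7) + 29/11| < eps.
Combining over a common denominator, (-7t + 1)/(t - 7) + 29/11 = [(-7t + 1)·(-11) − 29·(t - 7)] / [(-11)·(t - 7)] = 48(t + 4) / ((-11)(t - 7)).
So |(-7t + 1)/(t - 7) + 29/11| = 48|t + 4| / (11·|t − 7|).
Require delta ≤ 11/2, so |t − 7| ≥ |-11| − |t + 4| > 11 − 11/2 = 11/2.
Hence |(-7t + 1)/(t - 7) + 29/11| < 48|t + 4|/(11·(11/2)) = (96/121)|t + 4|, which is < eps once |t + 4| < (121/96)eps.
Take delta = min(11/2, (121/96)eps). Then 0 < |t + 4| < delta forces both bounds, so |(-7t + 1)/(t - 7) + 29/11| < eps.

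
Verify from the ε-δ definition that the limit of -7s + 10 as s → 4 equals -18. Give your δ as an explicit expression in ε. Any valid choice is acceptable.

Let ε > 0. We need δ > 0 so that 0 < |s − 4| < δ implies |(-7s + 10) + 18| < ε.
Since (-7s + 10) + 18 = -7(s − 4), we have |(-7s + 10) + 18| = 7|s − 4|.
Thus it suffices that |s − 4| < ε/7.
Choosing δ = ε/7 gives |(-7s + 10) + 18| = 7|s − 4| < ε whenever |s − 4| < δ.

δ = ε/7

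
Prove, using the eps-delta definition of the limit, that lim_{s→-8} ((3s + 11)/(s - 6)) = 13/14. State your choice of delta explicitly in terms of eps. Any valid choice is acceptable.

Fix eps > 0. We want delta > 0 with 0 < |s + 8| < delta ⇒ |(3s + 11)/(s - 6) − (13/14)| < eps.
Combining over a common denominator, (3s + 11)/(s - 6) − (13/14) = [(3s + 11)·(-14) − (-13)·(s - 6)] / [(-14)·(s - 6)] = -29(s + 8) / ((-14)(s - 6)).
So |(3s + 11)/(s - 6) − (13/14)| = 29|s + 8| / (14·|s − 6|).
Require delta ≤ 7, so |s − 6| ≥ |-14| − |s + 8| > 14 − 7 = 7.
Hence |(3s + 11)/(s - 6) − (13/14)| < 29|s + 8|/(14·7) = (29/98)|s + 8|, which is < eps once |s + 8| < (98/29)eps.
Take delta = min(7, (98/29)eps). Then 0 < |s + 8| < delta forces both bounds, so |(3s + 11)/(s - 6) − (13/14)| < eps.

delta = min(7, (98/29)eps)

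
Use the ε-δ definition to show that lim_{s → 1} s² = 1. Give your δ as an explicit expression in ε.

Let ε > 0. We seek δ > 0 with 0 < |s − 1| < δ ⇒ |s² − 1| < ε.
Factor: s² − 1 = (s − 1)(s + 1), so |s² − 1| = |s − 1|·|s + 1|.
Restrict δ ≤ 2. Then |s − 1| < 2 gives |s| < 3, so by the triangle inequality |s + 1| ≤ 3 + 1 = 4.
Hence |s² − 1| ≤ 4|s − 1|, which is < ε once |s − 1| < ε/4.
Take δ = min(2, ε/4). If 0 < |s − 1| < δ then both bounds hold and |s² − 1| ≤ 4|s − 1| < 4·(ε/4) = ε.

δ = min(2, ε/4)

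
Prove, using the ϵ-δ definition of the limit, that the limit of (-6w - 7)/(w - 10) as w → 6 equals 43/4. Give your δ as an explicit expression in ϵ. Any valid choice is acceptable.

δ = min(2, (8/67)ϵ)

Fix ϵ > 0. We want δ > 0 with 0 < |w − 6| < δ ⇒ |(-6w - 7)/(w - 10) − (43/4)| < ϵ.
Combining over a common denominator, (-6w - 7)/(w - 10) − (43/4) = [(-6w - 7)·(-4) − (-43)·(w - 10)] / [(-4)·(w - 10)] = 67(w − 6) / ((-4)(w - 10)).
So |(-6w - 7)/(w - 10) − (43/4)| = 67|w − 6| / (4·|w − 10|).
Require δ ≤ 2, so |w − 10| ≥ |-4| − |w − 6| > 4 − 2 = 2.
Hence |(-6w - 7)/(w - 10) − (43/4)| < 67|w − 6|/(4·2) = (67/8)|w − 6|, which is < ϵ once |w − 6| < (8/67)ϵ.
Take δ = min(2, (8/67)ϵ). Then 0 < |w − 6| < δ forces both bounds, so |(-6w - 7)/(w - 10) − (43/4)| < ϵ.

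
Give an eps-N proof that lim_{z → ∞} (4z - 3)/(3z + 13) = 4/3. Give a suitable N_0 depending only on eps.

Fix eps > 0. We seek N_0 > 0 such that z > N_0 implies |(4z - 3)/(3z + 13) − (4/3)| < eps.
(4z - 3)/(3z + 13) − (4/3) = (3(4z - 3) − 4(3z + 13)) / (3(3z + 13)) = -61/(3(3z + 13)).
For z > 0 we have 3z + 13 > 3z, so |(4z - 3)/(3z + 13) − (4/3)| = 61/(3(3z + 13)) < 61/(3·3z) = (61/9)/z.
Thus |(4z - 3)/(3z + 13) − (4/3)| < eps whenever z > (61/9)/eps.
Take N_0 = (61/9)/eps. If z > N_0 then |(4z - 3)/(3z + 13) − (4/3)| < (61/9)/z < eps.

N_0 = (61/9)/eps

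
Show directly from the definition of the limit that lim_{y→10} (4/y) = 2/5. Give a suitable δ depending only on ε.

Let ε > 0. We seek δ > 0 such that 0 < |y − 10| < δ implies |4/y − (2/5)| < ε.
|4/y − (2/5)| = 4·|10 − y|/(10·|y|) = 4|y − 10|/(10|y|).
Require δ ≤ 5 so that |y| > 10 − 5 = 5, hence 10|y| > 50.
Then |4/y − (2/5)| < 4|y − 10|/50, which is < ε when |y − 10| < (25/2)ε.
Take δ = min(5, (25/2)ε). Then 0 < |y − 10| < δ gives both |y − 10| < 5 and |y − 10| < (25/2)ε, so |4/y − (2/5)| < ε.

δ = min(5, (25/2)ε)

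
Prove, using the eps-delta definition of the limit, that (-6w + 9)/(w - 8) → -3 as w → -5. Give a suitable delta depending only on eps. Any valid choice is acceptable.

Fix eps > 0. We want delta > 0 with 0 < |w + 5| < delta ⇒ |(-6w + 9)/(w - 8) + 3| < eps.
Combining over a common denominator, (-6w + 9)/(w - 8) + 3 = [(-6w + 9)·(-13) − 39·(w - 8)] / [(-13)·(w - 8)] = 39(w + 5) / ((-13)(w - 8)).
So |(-6w + 9)/(w - 8) + 3| = 39|w + 5| / (13·|w − 8|).
Require delta ≤ 13/2, so |w − 8| ≥ |-13| − |w + 5| > 13 − 13/2 = 13/2.
Hence |(-6w + 9)/(w - 8) + 3| < 39|w + 5|/(13·(13/2)) = (6/13)|w + 5|, which is < eps once |w + 5| < (13/6)eps.
Take delta = min(13/2, (13/6)eps). Then 0 < |w + 5| < delta forces both bounds, so |(-6w + 9)/(w - 8) + 3| < eps.

delta = min(13/2, (13/6)eps)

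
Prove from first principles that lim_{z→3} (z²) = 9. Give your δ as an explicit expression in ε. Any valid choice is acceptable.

δ = min(1, ε/7)

Suppose ε > 0. We seek δ > 0 with 0 < |z − 3| < δ ⇒ |z² − 9| < ε.
Factor: z² − 9 = (z − 3)(z + 3), so |z² − 9| = |z − 3|·|z + 3|.
Impose δ ≤ 1 so that |z| < 4; then |z + 3| ≤ 7.
Hence |z² − 9| ≤ 7|z − 3|, which is < ε once |z − 3| < ε/7.
Take δ = min(1, ε/7). If 0 < |z − 3| < δ then both bounds hold and |z² − 9| ≤ 7|z − 3| < 7·(ε/7) = ε.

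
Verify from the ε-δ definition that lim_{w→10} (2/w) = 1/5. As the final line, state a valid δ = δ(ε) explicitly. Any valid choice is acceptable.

Let ε > 0. We seek δ > 0 such that 0 < |w − 10| < δ implies |2/w − (1/5)| < ε.
|2/w − (1/5)| = 2·|10 − w|/(10·|w|) = 2|w − 10|/(10|w|).
Restrict δ ≤ 5. Then |w − 10| < 5 gives |w| > 5, so 10|w| > 50.
Then |2/w − (1/5)| < 2|w − 10|/50, which is < ε when |w − 10| < 25ε.
Take δ = min(5, 25ε). Then 0 < |w − 10| < δ gives both |w − 10| < 5 and |w − 10| < 25ε, so |2/w − (1/5)| < ε.

δ = min(5, 25ε)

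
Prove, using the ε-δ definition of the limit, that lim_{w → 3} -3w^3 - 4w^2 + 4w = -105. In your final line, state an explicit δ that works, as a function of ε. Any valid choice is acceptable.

δ = min(2, ε/175)

Fix ε > 0. We want δ > 0 such that 0 < |w − 3| < δ implies |(-3w^3 - 4w^2 + 4w) + 105| < ε.
(-3w^3 - 4w^2 + 4w) + 105 = -3w^3 - 4w^2 + 4w + 105 = (w − 3)(-3w^2 - 13w - 35).
So |(-3w^3 - 4w^2 + 4w) + 105| = |w − 3|·|-3w^2 - 13w - 35|.
Assume first that |w − 3| < 2, so |w| < 5. Then |-3w^2 - 13w - 35| ≤ 3·5^2 + 13·5 + 35 = 175.
Hence |(-3w^3 - 4w^2 + 4w) + 105| ≤ 175|w − 3| < ε provided |w − 3| < ε/175.
Choosing δ = min(2, ε/175) ensures both conditions, hence |(-3w^3 - 4w^2 + 4w) + 105| < ε.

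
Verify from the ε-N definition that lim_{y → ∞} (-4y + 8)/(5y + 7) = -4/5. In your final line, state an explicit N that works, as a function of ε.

Let ε > 0 be given. We seek N > 0 such that y > N implies |(-4y + 8)/(5y + 7) + 4/5| < ε.
(-4y + 8)/(5y + 7) + 4/5 = (5(-4y + 8) − (-4)(5y + 7)) / (5(5y + 7)) = 68/(5(5y + 7)).
For y > 0 we have 5y + 7 > 5y, so |(-4y + 8)/(5y + 7) + 4/5| = 68/(5(5y + 7)) < 68/(5·5y) = (68/25)/y.
Thus |(-4y + 8)/(5y + 7) + 4/5| < ε whenever y > (68/25)/ε.
Take N = (68/25)/ε. If y > N then |(-4y + 8)/(5y + 7) + 4/5| < (68/25)/y < ε.

N = (68/25)/ε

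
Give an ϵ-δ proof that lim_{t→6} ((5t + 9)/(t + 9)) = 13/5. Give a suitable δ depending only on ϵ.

δ = min(15/2, (25/8)ϵ)

Suppose ϵ > 0. We want δ > 0 with 0 < |t − 6| < δ ⇒ |(5t + 9)/(t + 9) − (13/5)| < ϵ.
Combining over a common denominator, (5t + 9)/(t + 9) − (13/5) = [(5t + 9)·15 − 39·(t + 9)] / [15·(t + 9)] = 36(t − 6) / (15(t + 9)).
So |(5t + 9)/(t + 9) − (13/5)| = 36|t − 6| / (15·|t + 9|).
Restrict δ ≤ 15/2. Then |t − 6| < 15/2 gives |t + 9| = |(t − 6) + 15| ≥ 15 − 15/2 = 15/2.
Hence |(5t + 9)/(t + 9) − (13/5)| < 36|t − 6|/(15·(15/2)) = (8/25)|t − 6|, which is < ϵ once |t − 6| < (25/8)ϵ.
Take δ = min(15/2, (25/8)ϵ). Then 0 < |t − 6| < δ forces both bounds, so |(5t + 9)/(t + 9) − (13/5)| < ϵ.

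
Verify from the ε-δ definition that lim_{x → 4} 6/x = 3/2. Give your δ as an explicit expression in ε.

δ = min(2, (4/3)ε)

Let ε > 0 be given. We seek δ > 0 such that 0 < |x − 4| < δ implies |6/x − (3/2)| < ε.
|6/x − (3/2)| = 6·|4 − x|/(4·|x|) = 6|x − 4|/(4|x|).
Require δ ≤ 2 so that |x| > 4 − 2 = 2, hence 4|x| > 8.
Then |6/x − (3/2)| < 6|x − 4|/8, which is < ε when |x − 4| < (4/3)ε.
Take δ = min(2, (4/3)ε). Then 0 < |x − 4| < δ gives both |x − 4| < 2 and |x − 4| < (4/3)ε, so |6/x − (3/2)| < ε.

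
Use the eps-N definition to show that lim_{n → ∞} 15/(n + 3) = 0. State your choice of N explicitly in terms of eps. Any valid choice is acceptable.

N = 15/eps

Let eps > 0 be given. For n ≥ 1, |15/(n + 3) − 0| = 15/(n + 3) ≤ 15/n.
We need 15/n < eps, i.e. n > 15/eps.
Take N = 15/eps. If n > N then |15/(n + 3)| ≤ 15/n < eps.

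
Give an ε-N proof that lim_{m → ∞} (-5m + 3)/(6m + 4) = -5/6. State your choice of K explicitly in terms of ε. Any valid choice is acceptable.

Suppose ε > 0. For m ≥ 1, |(-5m + 3)/(6m + 4) + 5/6| = |38|/(6(6m + 4)) = 38/(6(6m + 4)).
Since 6m + 4 ≥ 6m for m ≥ 1, this is ≤ 38/(6·6m) = (19/18)/m.
So |(-5m + 3)/(6m + 4) + 5/6| < ε whenever m > (19/18)/ε.
Take K = (19/18)/ε. If m > K then |(-5m + 3)/(6m + 4) + 5/6| ≤ (19/18)/m < ε.

K = (19/18)/ε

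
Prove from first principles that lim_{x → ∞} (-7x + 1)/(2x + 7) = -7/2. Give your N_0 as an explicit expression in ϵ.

N_0 = (51/4)/ϵ

Suppose ϵ > 0. We seek N_0 > 0 such that x > N_0 implies |(-7x + 1)/(2x + 7) + 7/2| < ϵ.
(-7x + 1)/(2x + 7) + 7/2 = (2(-7x + 1) − (-7)(2x + 7)) / (2(2x + 7)) = 51/(2(2x + 7)).
For x > 0 we have 2x + 7 > 2x, so |(-7x + 1)/(2x + 7) + 7/2| = 51/(2(2x + 7)) < 51/(2·2x) = (51/4)/x.
Thus |(-7x + 1)/(2x + 7) + 7/2| < ϵ whenever x > (51/4)/ϵ.
Take N_0 = (51/4)/ϵ. If x > N_0 then |(-7x + 1)/(2x + 7) + 7/2| < (51/4)/x < ϵ.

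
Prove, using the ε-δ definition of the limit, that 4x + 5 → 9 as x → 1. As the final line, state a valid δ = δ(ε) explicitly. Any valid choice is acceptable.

Let ε > 0. We need δ > 0 so that 0 < |x − 1| < δ implies |(4x + 5) − 9| < ε.
Since (4x + 5) − 9 = 4(x − 1), we have |(4x + 5) − 9| = 4|x − 1|.
So 4|x − 1| < ε exactly when |x − 1| < ε/4.
Take δ = ε/4. If 0 < |x − 1| < δ then |(4x + 5) − 9| = 4|x − 1| < 4·(ε/4) = ε.

δ = ε/4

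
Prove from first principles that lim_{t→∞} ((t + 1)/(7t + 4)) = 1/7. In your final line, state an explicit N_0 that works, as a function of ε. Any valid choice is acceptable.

Fix ε > 0. We seek N_0 > 0 such that t > N_0 implies |(t + 1)/(7t + 4) − (1/7)| < ε.
(t + 1)/(7t + 4) − (1/7) = (7(t + 1) − (7t + 4)) / (7(7t + 4)) = 3/(7(7t + 4)).
For t > 0 we have 7t + 4 > 7t, so |(t + 1)/(7t + 4) − (1/7)| = 3/(7(7t + 4)) < 3/(7·7t) = (3/49)/t.
Thus |(t + 1)/(7t + 4) − (1/7)| < ε whenever t > (3/49)/ε.
Take N_0 = (3/49)/ε. If t > N_0 then |(t + 1)/(7t + 4) − (1/7)| < (3/49)/t < ε.

N_0 = (3/49)/ε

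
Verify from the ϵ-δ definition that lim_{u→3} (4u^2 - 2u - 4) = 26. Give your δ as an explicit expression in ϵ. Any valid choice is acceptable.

δ = min(1, ϵ/26)

Suppose ϵ > 0. We want δ > 0 such that 0 < |u − 3| < δ implies |(4u^2 - 2u - 4) − 26| < ϵ.
(4u^2 - 2u - 4) − 26 = 4u^2 - 2u - 30 = (u − 3)(4u + 10).
So |(4u^2 - 2u - 4) − 26| = |u − 3|·|4u + 10|.
Assume first that |u − 3| < 1, so |u| < 4. Then |4u + 10| ≤ 4·4 + 10 = 26.
Hence |(4u^2 - 2u - 4) − 26| ≤ 26|u − 3| < ϵ provided |u − 3| < ϵ/26.
Take δ = min(1, ϵ/26). Then 0 < |u − 3| < δ gives both |u − 3| < 1 and |u − 3| < ϵ/26, so |(4u^2 - 2u - 4) − 26| < ϵ.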